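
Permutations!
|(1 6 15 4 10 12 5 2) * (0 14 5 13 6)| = |(0 14 5 2 1)(4 10 12 13 6 15)| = 30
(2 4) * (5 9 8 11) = (2 4)(5 9 8 11) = [0, 1, 4, 3, 2, 9, 6, 7, 11, 8, 10, 5]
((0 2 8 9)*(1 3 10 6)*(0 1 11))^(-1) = ((0 2 8 9 1 3 10 6 11))^(-1) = (0 11 6 10 3 1 9 8 2)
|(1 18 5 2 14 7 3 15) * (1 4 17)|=10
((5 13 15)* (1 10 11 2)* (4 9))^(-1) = (1 2 11 10)(4 9)(5 15 13)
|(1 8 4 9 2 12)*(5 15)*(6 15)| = 6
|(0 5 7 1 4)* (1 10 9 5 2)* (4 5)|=8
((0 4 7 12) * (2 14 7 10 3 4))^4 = ((0 2 14 7 12)(3 4 10))^4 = (0 12 7 14 2)(3 4 10)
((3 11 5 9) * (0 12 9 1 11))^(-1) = (0 3 9 12)(1 5 11)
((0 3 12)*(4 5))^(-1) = (0 12 3)(4 5)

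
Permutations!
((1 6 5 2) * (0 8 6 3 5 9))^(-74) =((0 8 6 9)(1 3 5 2))^(-74) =(0 6)(1 5)(2 3)(8 9)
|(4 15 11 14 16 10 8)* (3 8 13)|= 9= |(3 8 4 15 11 14 16 10 13)|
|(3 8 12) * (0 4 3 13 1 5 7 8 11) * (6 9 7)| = 8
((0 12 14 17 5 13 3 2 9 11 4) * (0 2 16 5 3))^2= ((0 12 14 17 3 16 5 13)(2 9 11 4))^2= (0 14 3 5)(2 11)(4 9)(12 17 16 13)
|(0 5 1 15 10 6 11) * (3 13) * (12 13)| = 21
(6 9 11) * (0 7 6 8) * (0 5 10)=(0 7 6 9 11 8 5 10)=[7, 1, 2, 3, 4, 10, 9, 6, 5, 11, 0, 8]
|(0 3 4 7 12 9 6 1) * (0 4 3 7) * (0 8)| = 8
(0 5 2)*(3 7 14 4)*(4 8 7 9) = (0 5 2)(3 9 4)(7 14 8) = [5, 1, 0, 9, 3, 2, 6, 14, 7, 4, 10, 11, 12, 13, 8]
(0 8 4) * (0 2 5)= (0 8 4 2 5)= [8, 1, 5, 3, 2, 0, 6, 7, 4]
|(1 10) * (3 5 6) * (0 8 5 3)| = |(0 8 5 6)(1 10)| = 4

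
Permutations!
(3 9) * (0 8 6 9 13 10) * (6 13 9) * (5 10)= (0 8 13 5 10)(3 9)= [8, 1, 2, 9, 4, 10, 6, 7, 13, 3, 0, 11, 12, 5]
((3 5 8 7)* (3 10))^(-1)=((3 5 8 7 10))^(-1)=(3 10 7 8 5)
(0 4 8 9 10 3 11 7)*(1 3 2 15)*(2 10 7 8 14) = (0 4 14 2 15 1 3 11 8 9 7) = [4, 3, 15, 11, 14, 5, 6, 0, 9, 7, 10, 8, 12, 13, 2, 1]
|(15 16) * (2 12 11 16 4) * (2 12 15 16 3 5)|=7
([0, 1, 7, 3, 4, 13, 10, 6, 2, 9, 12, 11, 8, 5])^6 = (13)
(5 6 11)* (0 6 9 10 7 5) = (0 6 11)(5 9 10 7) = [6, 1, 2, 3, 4, 9, 11, 5, 8, 10, 7, 0]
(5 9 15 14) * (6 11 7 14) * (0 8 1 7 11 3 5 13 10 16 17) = (0 8 1 7 14 13 10 16 17)(3 5 9 15 6) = [8, 7, 2, 5, 4, 9, 3, 14, 1, 15, 16, 11, 12, 10, 13, 6, 17, 0]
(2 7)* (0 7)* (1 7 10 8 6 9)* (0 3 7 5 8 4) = [10, 5, 3, 7, 0, 8, 9, 2, 6, 1, 4] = (0 10 4)(1 5 8 6 9)(2 3 7)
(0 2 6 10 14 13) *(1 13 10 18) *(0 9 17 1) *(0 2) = (1 13 9 17)(2 6 18)(10 14) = [0, 13, 6, 3, 4, 5, 18, 7, 8, 17, 14, 11, 12, 9, 10, 15, 16, 1, 2]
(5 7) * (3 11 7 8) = (3 11 7 5 8) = [0, 1, 2, 11, 4, 8, 6, 5, 3, 9, 10, 7]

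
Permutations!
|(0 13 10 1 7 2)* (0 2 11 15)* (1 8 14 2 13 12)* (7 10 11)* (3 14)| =11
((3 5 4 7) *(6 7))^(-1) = ((3 5 4 6 7))^(-1) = (3 7 6 4 5)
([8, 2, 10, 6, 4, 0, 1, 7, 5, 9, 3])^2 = [5, 10, 3, 1, 4, 8, 2, 7, 0, 9, 6]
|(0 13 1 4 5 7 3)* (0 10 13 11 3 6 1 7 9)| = 11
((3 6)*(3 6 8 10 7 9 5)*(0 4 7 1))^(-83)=((0 4 7 9 5 3 8 10 1))^(-83)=(0 10 3 9 4 1 8 5 7)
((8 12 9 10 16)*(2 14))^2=(8 9 16 12 10)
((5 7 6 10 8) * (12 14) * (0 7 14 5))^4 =((0 7 6 10 8)(5 14 12))^4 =(0 8 10 6 7)(5 14 12)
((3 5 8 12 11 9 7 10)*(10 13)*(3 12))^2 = ((3 5 8)(7 13 10 12 11 9))^2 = (3 8 5)(7 10 11)(9 13 12)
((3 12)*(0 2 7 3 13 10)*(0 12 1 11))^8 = (0 7 1)(2 3 11)(10 13 12)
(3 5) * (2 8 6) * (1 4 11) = (1 4 11)(2 8 6)(3 5) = [0, 4, 8, 5, 11, 3, 2, 7, 6, 9, 10, 1]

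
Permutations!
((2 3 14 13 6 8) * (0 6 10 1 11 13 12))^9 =((0 6 8 2 3 14 12)(1 11 13 10))^9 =(0 8 3 12 6 2 14)(1 11 13 10)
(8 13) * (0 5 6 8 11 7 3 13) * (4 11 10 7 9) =[5, 1, 2, 13, 11, 6, 8, 3, 0, 4, 7, 9, 12, 10] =(0 5 6 8)(3 13 10 7)(4 11 9)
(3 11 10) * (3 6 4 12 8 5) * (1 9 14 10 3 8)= (1 9 14 10 6 4 12)(3 11)(5 8)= [0, 9, 2, 11, 12, 8, 4, 7, 5, 14, 6, 3, 1, 13, 10]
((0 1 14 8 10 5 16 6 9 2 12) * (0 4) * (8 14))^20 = ((0 1 8 10 5 16 6 9 2 12 4))^20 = (0 12 9 16 10 1 4 2 6 5 8)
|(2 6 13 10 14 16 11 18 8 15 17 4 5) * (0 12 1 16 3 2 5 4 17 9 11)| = |(0 12 1 16)(2 6 13 10 14 3)(8 15 9 11 18)| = 60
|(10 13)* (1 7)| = |(1 7)(10 13)| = 2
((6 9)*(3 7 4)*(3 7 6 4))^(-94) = ((3 6 9 4 7))^(-94) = (3 6 9 4 7)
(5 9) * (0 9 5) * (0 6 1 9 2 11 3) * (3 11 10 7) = (11)(0 2 10 7 3)(1 9 6) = [2, 9, 10, 0, 4, 5, 1, 3, 8, 6, 7, 11]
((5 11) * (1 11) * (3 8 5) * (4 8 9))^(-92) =(1 5 8 4 9 3 11)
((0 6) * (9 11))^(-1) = (0 6)(9 11)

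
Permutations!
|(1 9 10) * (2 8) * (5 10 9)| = |(1 5 10)(2 8)| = 6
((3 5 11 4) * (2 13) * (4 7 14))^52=(3 14 11)(4 7 5)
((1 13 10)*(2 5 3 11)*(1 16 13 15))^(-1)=((1 15)(2 5 3 11)(10 16 13))^(-1)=(1 15)(2 11 3 5)(10 13 16)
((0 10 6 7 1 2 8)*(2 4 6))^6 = ((0 10 2 8)(1 4 6 7))^6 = (0 2)(1 6)(4 7)(8 10)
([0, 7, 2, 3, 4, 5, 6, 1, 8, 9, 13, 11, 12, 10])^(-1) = [0, 7, 2, 3, 4, 5, 6, 1, 8, 9, 13, 11, 12, 10]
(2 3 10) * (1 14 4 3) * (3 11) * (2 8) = (1 14 4 11 3 10 8 2) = [0, 14, 1, 10, 11, 5, 6, 7, 2, 9, 8, 3, 12, 13, 4]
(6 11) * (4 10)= [0, 1, 2, 3, 10, 5, 11, 7, 8, 9, 4, 6]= (4 10)(6 11)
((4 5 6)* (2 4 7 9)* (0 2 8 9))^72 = (9)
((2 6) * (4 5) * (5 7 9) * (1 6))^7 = ((1 6 2)(4 7 9 5))^7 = (1 6 2)(4 5 9 7)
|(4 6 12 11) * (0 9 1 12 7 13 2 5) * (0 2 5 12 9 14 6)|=|(0 14 6 7 13 5 2 12 11 4)(1 9)|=10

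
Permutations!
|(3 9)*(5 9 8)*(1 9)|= |(1 9 3 8 5)|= 5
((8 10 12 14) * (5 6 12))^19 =((5 6 12 14 8 10))^19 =(5 6 12 14 8 10)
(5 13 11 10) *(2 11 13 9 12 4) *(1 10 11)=(13)(1 10 5 9 12 4 2)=[0, 10, 1, 3, 2, 9, 6, 7, 8, 12, 5, 11, 4, 13]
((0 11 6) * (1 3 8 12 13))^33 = (1 12 3 13 8)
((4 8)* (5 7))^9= (4 8)(5 7)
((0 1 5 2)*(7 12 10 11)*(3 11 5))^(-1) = (0 2 5 10 12 7 11 3 1)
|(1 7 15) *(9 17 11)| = |(1 7 15)(9 17 11)| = 3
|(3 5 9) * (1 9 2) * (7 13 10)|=15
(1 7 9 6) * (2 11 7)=(1 2 11 7 9 6)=[0, 2, 11, 3, 4, 5, 1, 9, 8, 6, 10, 7]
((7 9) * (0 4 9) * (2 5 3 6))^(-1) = ((0 4 9 7)(2 5 3 6))^(-1) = (0 7 9 4)(2 6 3 5)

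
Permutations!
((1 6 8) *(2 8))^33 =(1 6 2 8)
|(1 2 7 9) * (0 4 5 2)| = |(0 4 5 2 7 9 1)| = 7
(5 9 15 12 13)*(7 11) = (5 9 15 12 13)(7 11) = [0, 1, 2, 3, 4, 9, 6, 11, 8, 15, 10, 7, 13, 5, 14, 12]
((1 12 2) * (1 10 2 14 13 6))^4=(1 6 13 14 12)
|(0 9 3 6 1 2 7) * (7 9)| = 10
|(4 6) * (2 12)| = |(2 12)(4 6)| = 2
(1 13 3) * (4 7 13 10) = (1 10 4 7 13 3) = [0, 10, 2, 1, 7, 5, 6, 13, 8, 9, 4, 11, 12, 3]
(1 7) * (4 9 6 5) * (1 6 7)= (4 9 7 6 5)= [0, 1, 2, 3, 9, 4, 5, 6, 8, 7]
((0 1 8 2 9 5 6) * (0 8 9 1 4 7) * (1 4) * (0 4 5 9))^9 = (9)(0 1)(2 5 6 8)(4 7) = ((9)(0 1)(2 5 6 8)(4 7))^9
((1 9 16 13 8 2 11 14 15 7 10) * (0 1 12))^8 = ((0 1 9 16 13 8 2 11 14 15 7 10 12))^8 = (0 14 16 10 2 1 15 13 12 11 9 7 8)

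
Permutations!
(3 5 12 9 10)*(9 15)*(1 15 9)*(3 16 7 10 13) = (1 15)(3 5 12 9 13)(7 10 16) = [0, 15, 2, 5, 4, 12, 6, 10, 8, 13, 16, 11, 9, 3, 14, 1, 7]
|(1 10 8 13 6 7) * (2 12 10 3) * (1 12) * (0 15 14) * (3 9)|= 12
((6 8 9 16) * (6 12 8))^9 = (8 9 16 12)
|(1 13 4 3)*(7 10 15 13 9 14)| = |(1 9 14 7 10 15 13 4 3)| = 9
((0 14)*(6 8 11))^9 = ((0 14)(6 8 11))^9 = (0 14)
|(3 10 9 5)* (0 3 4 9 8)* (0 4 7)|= |(0 3 10 8 4 9 5 7)|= 8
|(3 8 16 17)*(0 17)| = |(0 17 3 8 16)| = 5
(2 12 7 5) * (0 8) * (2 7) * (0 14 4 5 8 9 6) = (0 9 6)(2 12)(4 5 7 8 14) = [9, 1, 12, 3, 5, 7, 0, 8, 14, 6, 10, 11, 2, 13, 4]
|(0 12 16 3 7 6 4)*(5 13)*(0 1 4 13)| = |(0 12 16 3 7 6 13 5)(1 4)| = 8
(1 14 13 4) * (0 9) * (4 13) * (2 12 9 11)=(0 11 2 12 9)(1 14 4)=[11, 14, 12, 3, 1, 5, 6, 7, 8, 0, 10, 2, 9, 13, 4]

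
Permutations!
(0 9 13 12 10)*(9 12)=(0 12 10)(9 13)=[12, 1, 2, 3, 4, 5, 6, 7, 8, 13, 0, 11, 10, 9]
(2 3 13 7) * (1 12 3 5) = (1 12 3 13 7 2 5) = [0, 12, 5, 13, 4, 1, 6, 2, 8, 9, 10, 11, 3, 7]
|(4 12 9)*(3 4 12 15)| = 6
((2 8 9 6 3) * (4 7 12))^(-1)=(2 3 6 9 8)(4 12 7)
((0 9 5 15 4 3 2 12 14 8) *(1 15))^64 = ((0 9 5 1 15 4 3 2 12 14 8))^64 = (0 14 2 4 1 9 8 12 3 15 5)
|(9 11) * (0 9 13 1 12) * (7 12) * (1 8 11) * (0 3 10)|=|(0 9 1 7 12 3 10)(8 11 13)|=21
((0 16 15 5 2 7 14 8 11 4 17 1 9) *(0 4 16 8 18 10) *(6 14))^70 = ((0 8 11 16 15 5 2 7 6 14 18 10)(1 9 4 17))^70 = (0 18 6 2 15 11)(1 4)(5 16 8 10 14 7)(9 17)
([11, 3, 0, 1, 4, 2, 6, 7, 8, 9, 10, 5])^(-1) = (0 2 5 11)(1 3)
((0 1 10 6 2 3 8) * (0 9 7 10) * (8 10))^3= ((0 1)(2 3 10 6)(7 8 9))^3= (0 1)(2 6 10 3)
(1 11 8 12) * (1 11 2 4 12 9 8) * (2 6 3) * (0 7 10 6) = (0 7 10 6 3 2 4 12 11 1)(8 9) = [7, 0, 4, 2, 12, 5, 3, 10, 9, 8, 6, 1, 11]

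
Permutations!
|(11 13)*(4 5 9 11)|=|(4 5 9 11 13)|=5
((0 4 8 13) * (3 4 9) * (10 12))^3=((0 9 3 4 8 13)(10 12))^3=(0 4)(3 13)(8 9)(10 12)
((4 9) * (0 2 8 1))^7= (0 1 8 2)(4 9)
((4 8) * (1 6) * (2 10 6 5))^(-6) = (1 6 10 2 5)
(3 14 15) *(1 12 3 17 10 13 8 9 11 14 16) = (1 12 3 16)(8 9 11 14 15 17 10 13) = [0, 12, 2, 16, 4, 5, 6, 7, 9, 11, 13, 14, 3, 8, 15, 17, 1, 10]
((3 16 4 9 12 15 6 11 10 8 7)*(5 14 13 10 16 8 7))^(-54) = (3 5 13 7 8 14 10)(4 12 6 16 9 15 11)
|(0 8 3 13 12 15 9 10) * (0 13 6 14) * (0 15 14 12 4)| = 11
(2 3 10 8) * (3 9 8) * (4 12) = (2 9 8)(3 10)(4 12) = [0, 1, 9, 10, 12, 5, 6, 7, 2, 8, 3, 11, 4]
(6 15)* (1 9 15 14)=(1 9 15 6 14)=[0, 9, 2, 3, 4, 5, 14, 7, 8, 15, 10, 11, 12, 13, 1, 6]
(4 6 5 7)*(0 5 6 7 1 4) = (0 5 1 4 7) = [5, 4, 2, 3, 7, 1, 6, 0]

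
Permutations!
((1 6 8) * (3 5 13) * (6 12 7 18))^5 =(1 8 6 18 7 12)(3 13 5)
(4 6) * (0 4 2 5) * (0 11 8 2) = (0 4 6)(2 5 11 8) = [4, 1, 5, 3, 6, 11, 0, 7, 2, 9, 10, 8]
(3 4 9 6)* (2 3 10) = (2 3 4 9 6 10) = [0, 1, 3, 4, 9, 5, 10, 7, 8, 6, 2]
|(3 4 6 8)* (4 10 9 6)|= 5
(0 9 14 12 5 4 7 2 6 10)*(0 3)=(0 9 14 12 5 4 7 2 6 10 3)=[9, 1, 6, 0, 7, 4, 10, 2, 8, 14, 3, 11, 5, 13, 12]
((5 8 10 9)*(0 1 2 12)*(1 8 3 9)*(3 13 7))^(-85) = (13)(0 12 2 1 10 8)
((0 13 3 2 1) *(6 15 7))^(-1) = (0 1 2 3 13)(6 7 15)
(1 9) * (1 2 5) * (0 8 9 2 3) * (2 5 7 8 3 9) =[3, 5, 7, 0, 4, 1, 6, 8, 2, 9] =(9)(0 3)(1 5)(2 7 8)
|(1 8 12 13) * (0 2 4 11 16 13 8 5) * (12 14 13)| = 11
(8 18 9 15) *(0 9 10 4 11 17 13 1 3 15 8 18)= (0 9 8)(1 3 15 18 10 4 11 17 13)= [9, 3, 2, 15, 11, 5, 6, 7, 0, 8, 4, 17, 12, 1, 14, 18, 16, 13, 10]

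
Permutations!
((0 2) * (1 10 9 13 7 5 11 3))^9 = (0 2)(1 10 9 13 7 5 11 3) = ((0 2)(1 10 9 13 7 5 11 3))^9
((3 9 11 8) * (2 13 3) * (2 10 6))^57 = (2 13 3 9 11 8 10 6)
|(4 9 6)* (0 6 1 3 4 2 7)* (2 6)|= |(0 2 7)(1 3 4 9)|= 12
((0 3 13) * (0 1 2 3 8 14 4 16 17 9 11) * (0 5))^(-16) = ((0 8 14 4 16 17 9 11 5)(1 2 3 13))^(-16) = (0 14 16 9 5 8 4 17 11)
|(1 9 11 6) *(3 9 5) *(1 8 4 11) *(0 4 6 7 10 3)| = |(0 4 11 7 10 3 9 1 5)(6 8)| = 18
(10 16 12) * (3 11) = (3 11)(10 16 12) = [0, 1, 2, 11, 4, 5, 6, 7, 8, 9, 16, 3, 10, 13, 14, 15, 12]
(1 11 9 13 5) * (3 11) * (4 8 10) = [0, 3, 2, 11, 8, 1, 6, 7, 10, 13, 4, 9, 12, 5] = (1 3 11 9 13 5)(4 8 10)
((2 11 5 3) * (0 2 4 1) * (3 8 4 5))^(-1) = (0 1 4 8 5 3 11 2)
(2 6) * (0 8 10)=(0 8 10)(2 6)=[8, 1, 6, 3, 4, 5, 2, 7, 10, 9, 0]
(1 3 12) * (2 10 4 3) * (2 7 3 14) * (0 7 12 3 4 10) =[7, 12, 0, 3, 14, 5, 6, 4, 8, 9, 10, 11, 1, 13, 2] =(0 7 4 14 2)(1 12)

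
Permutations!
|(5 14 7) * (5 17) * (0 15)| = 4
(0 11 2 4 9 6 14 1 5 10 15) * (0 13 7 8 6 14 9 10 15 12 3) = (0 11 2 4 10 12 3)(1 5 15 13 7 8 6 9 14) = [11, 5, 4, 0, 10, 15, 9, 8, 6, 14, 12, 2, 3, 7, 1, 13]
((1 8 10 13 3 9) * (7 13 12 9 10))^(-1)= ((1 8 7 13 3 10 12 9))^(-1)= (1 9 12 10 3 13 7 8)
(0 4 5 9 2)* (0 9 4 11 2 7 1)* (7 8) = (0 11 2 9 8 7 1)(4 5) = [11, 0, 9, 3, 5, 4, 6, 1, 7, 8, 10, 2]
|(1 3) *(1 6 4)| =|(1 3 6 4)| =4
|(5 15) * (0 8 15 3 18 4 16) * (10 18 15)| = |(0 8 10 18 4 16)(3 15 5)| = 6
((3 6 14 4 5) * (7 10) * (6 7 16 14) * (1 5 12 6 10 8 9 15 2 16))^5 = (1 9 4 5 15 12 3 2 6 7 16 10 8 14) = ((1 5 3 7 8 9 15 2 16 14 4 12 6 10))^5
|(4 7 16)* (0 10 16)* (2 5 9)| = 15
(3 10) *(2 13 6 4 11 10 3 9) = [0, 1, 13, 3, 11, 5, 4, 7, 8, 2, 9, 10, 12, 6] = (2 13 6 4 11 10 9)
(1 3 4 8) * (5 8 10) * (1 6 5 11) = (1 3 4 10 11)(5 8 6) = [0, 3, 2, 4, 10, 8, 5, 7, 6, 9, 11, 1]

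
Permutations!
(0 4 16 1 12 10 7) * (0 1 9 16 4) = (1 12 10 7)(9 16) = [0, 12, 2, 3, 4, 5, 6, 1, 8, 16, 7, 11, 10, 13, 14, 15, 9]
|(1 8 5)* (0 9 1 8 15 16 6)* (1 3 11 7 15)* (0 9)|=14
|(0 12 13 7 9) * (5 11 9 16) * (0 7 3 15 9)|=10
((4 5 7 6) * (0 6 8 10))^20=(0 10 8 7 5 4 6)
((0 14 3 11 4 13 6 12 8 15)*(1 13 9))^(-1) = ((0 14 3 11 4 9 1 13 6 12 8 15))^(-1) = (0 15 8 12 6 13 1 9 4 11 3 14)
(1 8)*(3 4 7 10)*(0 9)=[9, 8, 2, 4, 7, 5, 6, 10, 1, 0, 3]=(0 9)(1 8)(3 4 7 10)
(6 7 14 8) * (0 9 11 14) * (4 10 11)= (0 9 4 10 11 14 8 6 7)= [9, 1, 2, 3, 10, 5, 7, 0, 6, 4, 11, 14, 12, 13, 8]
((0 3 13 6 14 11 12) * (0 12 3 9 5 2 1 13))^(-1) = (0 3 11 14 6 13 1 2 5 9)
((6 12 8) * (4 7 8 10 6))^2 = (4 8 7)(6 10 12)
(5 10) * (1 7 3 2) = (1 7 3 2)(5 10) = [0, 7, 1, 2, 4, 10, 6, 3, 8, 9, 5]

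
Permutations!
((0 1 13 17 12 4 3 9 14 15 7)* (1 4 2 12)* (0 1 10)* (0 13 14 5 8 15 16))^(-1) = (0 16 14 1 7 15 8 5 9 3 4)(2 12)(10 17 13)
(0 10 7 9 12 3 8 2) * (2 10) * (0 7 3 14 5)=(0 2 7 9 12 14 5)(3 8 10)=[2, 1, 7, 8, 4, 0, 6, 9, 10, 12, 3, 11, 14, 13, 5]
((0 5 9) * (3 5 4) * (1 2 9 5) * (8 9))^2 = ((0 4 3 1 2 8 9))^2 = (0 3 2 9 4 1 8)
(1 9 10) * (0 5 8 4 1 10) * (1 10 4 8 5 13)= [13, 9, 2, 3, 10, 5, 6, 7, 8, 0, 4, 11, 12, 1]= (0 13 1 9)(4 10)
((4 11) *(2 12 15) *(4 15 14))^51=(2 4)(11 12)(14 15)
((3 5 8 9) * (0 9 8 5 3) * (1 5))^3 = (0 9)(1 5)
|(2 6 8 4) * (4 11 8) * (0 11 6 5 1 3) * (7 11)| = 10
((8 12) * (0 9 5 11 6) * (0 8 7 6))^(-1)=(0 11 5 9)(6 7 12 8)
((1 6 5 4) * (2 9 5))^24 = (9) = ((1 6 2 9 5 4))^24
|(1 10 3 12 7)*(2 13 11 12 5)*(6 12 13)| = 8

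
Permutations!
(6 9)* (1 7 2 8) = (1 7 2 8)(6 9) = [0, 7, 8, 3, 4, 5, 9, 2, 1, 6]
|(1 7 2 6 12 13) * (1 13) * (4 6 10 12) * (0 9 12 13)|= 8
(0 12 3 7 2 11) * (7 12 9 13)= (0 9 13 7 2 11)(3 12)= [9, 1, 11, 12, 4, 5, 6, 2, 8, 13, 10, 0, 3, 7]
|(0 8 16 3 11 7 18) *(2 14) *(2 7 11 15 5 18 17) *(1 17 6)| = |(0 8 16 3 15 5 18)(1 17 2 14 7 6)| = 42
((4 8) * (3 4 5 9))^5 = (9)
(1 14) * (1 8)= (1 14 8)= [0, 14, 2, 3, 4, 5, 6, 7, 1, 9, 10, 11, 12, 13, 8]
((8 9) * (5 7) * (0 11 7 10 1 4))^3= (0 5 4 7 1 11 10)(8 9)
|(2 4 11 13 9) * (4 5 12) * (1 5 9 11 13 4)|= 6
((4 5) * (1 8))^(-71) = (1 8)(4 5)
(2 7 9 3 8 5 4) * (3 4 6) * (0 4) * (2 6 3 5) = (0 4 6 5 3 8 2 7 9) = [4, 1, 7, 8, 6, 3, 5, 9, 2, 0]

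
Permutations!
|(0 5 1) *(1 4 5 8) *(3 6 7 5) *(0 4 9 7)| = 6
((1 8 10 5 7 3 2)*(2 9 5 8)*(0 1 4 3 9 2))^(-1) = ((0 1)(2 4 3)(5 7 9)(8 10))^(-1) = (0 1)(2 3 4)(5 9 7)(8 10)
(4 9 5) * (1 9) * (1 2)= (1 9 5 4 2)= [0, 9, 1, 3, 2, 4, 6, 7, 8, 5]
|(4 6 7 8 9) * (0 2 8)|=7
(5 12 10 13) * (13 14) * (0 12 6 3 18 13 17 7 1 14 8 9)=(0 12 10 8 9)(1 14 17 7)(3 18 13 5 6)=[12, 14, 2, 18, 4, 6, 3, 1, 9, 0, 8, 11, 10, 5, 17, 15, 16, 7, 13]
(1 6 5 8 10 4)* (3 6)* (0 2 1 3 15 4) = [2, 15, 1, 6, 3, 8, 5, 7, 10, 9, 0, 11, 12, 13, 14, 4] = (0 2 1 15 4 3 6 5 8 10)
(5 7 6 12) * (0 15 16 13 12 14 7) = (0 15 16 13 12 5)(6 14 7) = [15, 1, 2, 3, 4, 0, 14, 6, 8, 9, 10, 11, 5, 12, 7, 16, 13]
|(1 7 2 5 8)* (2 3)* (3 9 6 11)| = |(1 7 9 6 11 3 2 5 8)| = 9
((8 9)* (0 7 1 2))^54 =((0 7 1 2)(8 9))^54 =(9)(0 1)(2 7)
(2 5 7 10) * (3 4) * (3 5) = (2 3 4 5 7 10) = [0, 1, 3, 4, 5, 7, 6, 10, 8, 9, 2]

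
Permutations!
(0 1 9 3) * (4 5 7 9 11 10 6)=(0 1 11 10 6 4 5 7 9 3)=[1, 11, 2, 0, 5, 7, 4, 9, 8, 3, 6, 10]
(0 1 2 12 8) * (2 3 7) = (0 1 3 7 2 12 8) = [1, 3, 12, 7, 4, 5, 6, 2, 0, 9, 10, 11, 8]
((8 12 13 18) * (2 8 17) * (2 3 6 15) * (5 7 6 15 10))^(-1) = (2 15 3 17 18 13 12 8)(5 10 6 7)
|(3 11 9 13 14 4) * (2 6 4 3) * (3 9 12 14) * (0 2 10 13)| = 11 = |(0 2 6 4 10 13 3 11 12 14 9)|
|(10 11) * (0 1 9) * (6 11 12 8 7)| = |(0 1 9)(6 11 10 12 8 7)| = 6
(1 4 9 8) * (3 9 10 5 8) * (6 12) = (1 4 10 5 8)(3 9)(6 12) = [0, 4, 2, 9, 10, 8, 12, 7, 1, 3, 5, 11, 6]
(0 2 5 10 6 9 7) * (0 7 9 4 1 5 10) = (0 2 10 6 4 1 5) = [2, 5, 10, 3, 1, 0, 4, 7, 8, 9, 6]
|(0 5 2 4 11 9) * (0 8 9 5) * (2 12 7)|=|(2 4 11 5 12 7)(8 9)|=6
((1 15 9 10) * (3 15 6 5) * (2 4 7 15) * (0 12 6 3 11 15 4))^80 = ((0 12 6 5 11 15 9 10 1 3 2)(4 7))^80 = (0 5 9 3 12 11 10 2 6 15 1)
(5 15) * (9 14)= [0, 1, 2, 3, 4, 15, 6, 7, 8, 14, 10, 11, 12, 13, 9, 5]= (5 15)(9 14)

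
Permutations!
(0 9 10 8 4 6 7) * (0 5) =(0 9 10 8 4 6 7 5) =[9, 1, 2, 3, 6, 0, 7, 5, 4, 10, 8]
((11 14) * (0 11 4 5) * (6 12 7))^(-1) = ((0 11 14 4 5)(6 12 7))^(-1) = (0 5 4 14 11)(6 7 12)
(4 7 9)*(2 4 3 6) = (2 4 7 9 3 6) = [0, 1, 4, 6, 7, 5, 2, 9, 8, 3]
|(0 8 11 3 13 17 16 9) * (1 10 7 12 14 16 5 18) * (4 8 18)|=63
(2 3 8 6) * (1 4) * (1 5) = (1 4 5)(2 3 8 6) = [0, 4, 3, 8, 5, 1, 2, 7, 6]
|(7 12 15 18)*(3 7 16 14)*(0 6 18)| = |(0 6 18 16 14 3 7 12 15)| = 9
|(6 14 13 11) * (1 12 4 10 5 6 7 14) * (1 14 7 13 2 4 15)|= |(1 12 15)(2 4 10 5 6 14)(11 13)|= 6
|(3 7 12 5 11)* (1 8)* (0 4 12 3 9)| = |(0 4 12 5 11 9)(1 8)(3 7)| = 6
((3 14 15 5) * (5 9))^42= (3 15 5 14 9)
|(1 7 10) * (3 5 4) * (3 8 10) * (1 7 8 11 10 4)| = 8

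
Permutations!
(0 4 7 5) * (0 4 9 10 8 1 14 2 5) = (0 9 10 8 1 14 2 5 4 7) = [9, 14, 5, 3, 7, 4, 6, 0, 1, 10, 8, 11, 12, 13, 2]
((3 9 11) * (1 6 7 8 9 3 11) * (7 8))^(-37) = ((11)(1 6 8 9))^(-37) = (11)(1 9 8 6)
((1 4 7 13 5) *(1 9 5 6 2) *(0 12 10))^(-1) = ((0 12 10)(1 4 7 13 6 2)(5 9))^(-1) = (0 10 12)(1 2 6 13 7 4)(5 9)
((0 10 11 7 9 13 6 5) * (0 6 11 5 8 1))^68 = ((0 10 5 6 8 1)(7 9 13 11))^68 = (13)(0 5 8)(1 10 6)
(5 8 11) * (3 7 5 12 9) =(3 7 5 8 11 12 9) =[0, 1, 2, 7, 4, 8, 6, 5, 11, 3, 10, 12, 9]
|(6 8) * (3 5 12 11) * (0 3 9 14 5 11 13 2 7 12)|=12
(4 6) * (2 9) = (2 9)(4 6) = [0, 1, 9, 3, 6, 5, 4, 7, 8, 2]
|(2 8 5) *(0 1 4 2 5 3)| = |(0 1 4 2 8 3)| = 6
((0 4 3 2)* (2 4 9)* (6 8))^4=(0 9 2)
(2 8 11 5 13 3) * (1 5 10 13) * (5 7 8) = (1 7 8 11 10 13 3 2 5) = [0, 7, 5, 2, 4, 1, 6, 8, 11, 9, 13, 10, 12, 3]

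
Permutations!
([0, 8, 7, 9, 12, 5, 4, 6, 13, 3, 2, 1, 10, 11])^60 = (13)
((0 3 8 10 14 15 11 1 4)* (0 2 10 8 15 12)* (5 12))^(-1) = ((0 3 15 11 1 4 2 10 14 5 12))^(-1) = (0 12 5 14 10 2 4 1 11 15 3)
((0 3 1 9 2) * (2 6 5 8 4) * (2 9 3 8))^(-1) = (0 2 5 6 9 4 8)(1 3)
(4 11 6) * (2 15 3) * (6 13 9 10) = [0, 1, 15, 2, 11, 5, 4, 7, 8, 10, 6, 13, 12, 9, 14, 3] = (2 15 3)(4 11 13 9 10 6)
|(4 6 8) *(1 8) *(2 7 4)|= |(1 8 2 7 4 6)|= 6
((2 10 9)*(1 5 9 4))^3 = (1 2)(4 9)(5 10)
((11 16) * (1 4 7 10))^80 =(16)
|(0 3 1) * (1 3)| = |(3)(0 1)| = 2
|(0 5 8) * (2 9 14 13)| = |(0 5 8)(2 9 14 13)| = 12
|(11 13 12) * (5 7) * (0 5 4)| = |(0 5 7 4)(11 13 12)| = 12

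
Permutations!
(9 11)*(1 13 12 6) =(1 13 12 6)(9 11) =[0, 13, 2, 3, 4, 5, 1, 7, 8, 11, 10, 9, 6, 12]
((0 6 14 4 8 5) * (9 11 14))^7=(0 5 8 4 14 11 9 6)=((0 6 9 11 14 4 8 5))^7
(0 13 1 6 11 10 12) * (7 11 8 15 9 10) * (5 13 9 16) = (0 9 10 12)(1 6 8 15 16 5 13)(7 11) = [9, 6, 2, 3, 4, 13, 8, 11, 15, 10, 12, 7, 0, 1, 14, 16, 5]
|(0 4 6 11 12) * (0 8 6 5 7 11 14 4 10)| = 8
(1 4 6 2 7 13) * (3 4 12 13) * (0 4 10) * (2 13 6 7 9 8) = (0 4 7 3 10)(1 12 6 13)(2 9 8) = [4, 12, 9, 10, 7, 5, 13, 3, 2, 8, 0, 11, 6, 1]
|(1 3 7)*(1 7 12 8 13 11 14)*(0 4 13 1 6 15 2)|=|(0 4 13 11 14 6 15 2)(1 3 12 8)|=8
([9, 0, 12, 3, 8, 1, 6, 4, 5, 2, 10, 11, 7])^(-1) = [1, 5, 9, 3, 7, 8, 6, 12, 4, 0, 10, 11, 2]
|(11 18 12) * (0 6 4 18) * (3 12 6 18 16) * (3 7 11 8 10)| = |(0 18 6 4 16 7 11)(3 12 8 10)| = 28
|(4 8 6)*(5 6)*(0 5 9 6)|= 4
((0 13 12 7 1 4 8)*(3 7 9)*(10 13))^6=(0 7 13 4 9)(1 12 8 3 10)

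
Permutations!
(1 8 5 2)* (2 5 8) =(8)(1 2) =[0, 2, 1, 3, 4, 5, 6, 7, 8]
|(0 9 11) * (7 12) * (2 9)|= |(0 2 9 11)(7 12)|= 4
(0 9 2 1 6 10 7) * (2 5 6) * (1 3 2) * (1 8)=(0 9 5 6 10 7)(1 8)(2 3)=[9, 8, 3, 2, 4, 6, 10, 0, 1, 5, 7]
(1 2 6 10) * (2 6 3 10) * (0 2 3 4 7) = (0 2 4 7)(1 6 3 10) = [2, 6, 4, 10, 7, 5, 3, 0, 8, 9, 1]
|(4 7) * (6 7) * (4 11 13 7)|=|(4 6)(7 11 13)|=6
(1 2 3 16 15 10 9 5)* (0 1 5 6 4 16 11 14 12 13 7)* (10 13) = (0 1 2 3 11 14 12 10 9 6 4 16 15 13 7) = [1, 2, 3, 11, 16, 5, 4, 0, 8, 6, 9, 14, 10, 7, 12, 13, 15]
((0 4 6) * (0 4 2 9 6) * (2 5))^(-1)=((0 5 2 9 6 4))^(-1)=(0 4 6 9 2 5)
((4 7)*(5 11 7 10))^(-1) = (4 7 11 5 10)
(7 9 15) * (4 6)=(4 6)(7 9 15)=[0, 1, 2, 3, 6, 5, 4, 9, 8, 15, 10, 11, 12, 13, 14, 7]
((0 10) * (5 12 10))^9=(0 5 12 10)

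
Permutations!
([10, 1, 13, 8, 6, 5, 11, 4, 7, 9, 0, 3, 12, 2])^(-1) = (0 10)(2 13)(3 11 6 4 7 8)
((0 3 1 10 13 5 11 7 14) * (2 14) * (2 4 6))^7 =(0 7 1 6 13 14 11 3 4 10 2 5)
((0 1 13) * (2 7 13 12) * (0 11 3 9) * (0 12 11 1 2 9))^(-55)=(0 2 7 13 1 11 3)(9 12)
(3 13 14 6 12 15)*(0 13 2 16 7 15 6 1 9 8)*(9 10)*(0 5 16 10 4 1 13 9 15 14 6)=(0 9 8 5 16 7 14 13 6 12)(1 4)(2 10 15 3)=[9, 4, 10, 2, 1, 16, 12, 14, 5, 8, 15, 11, 0, 6, 13, 3, 7]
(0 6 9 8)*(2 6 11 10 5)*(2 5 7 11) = (0 2 6 9 8)(7 11 10) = [2, 1, 6, 3, 4, 5, 9, 11, 0, 8, 7, 10]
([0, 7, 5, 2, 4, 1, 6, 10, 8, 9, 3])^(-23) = (1 7 10 3 2 5)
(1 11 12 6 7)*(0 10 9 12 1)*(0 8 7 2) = (0 10 9 12 6 2)(1 11)(7 8) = [10, 11, 0, 3, 4, 5, 2, 8, 7, 12, 9, 1, 6]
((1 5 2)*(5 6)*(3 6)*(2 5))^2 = (1 6)(2 3)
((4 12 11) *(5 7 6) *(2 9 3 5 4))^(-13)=((2 9 3 5 7 6 4 12 11))^(-13)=(2 6 9 4 3 12 5 11 7)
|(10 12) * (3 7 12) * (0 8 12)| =|(0 8 12 10 3 7)| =6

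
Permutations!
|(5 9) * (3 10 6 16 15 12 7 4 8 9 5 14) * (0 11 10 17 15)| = |(0 11 10 6 16)(3 17 15 12 7 4 8 9 14)| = 45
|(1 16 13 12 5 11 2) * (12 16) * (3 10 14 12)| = 8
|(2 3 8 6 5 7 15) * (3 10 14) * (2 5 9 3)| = |(2 10 14)(3 8 6 9)(5 7 15)| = 12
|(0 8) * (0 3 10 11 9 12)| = 7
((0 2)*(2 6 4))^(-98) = ((0 6 4 2))^(-98) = (0 4)(2 6)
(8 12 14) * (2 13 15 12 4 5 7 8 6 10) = (2 13 15 12 14 6 10)(4 5 7 8) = [0, 1, 13, 3, 5, 7, 10, 8, 4, 9, 2, 11, 14, 15, 6, 12]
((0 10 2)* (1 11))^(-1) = (0 2 10)(1 11)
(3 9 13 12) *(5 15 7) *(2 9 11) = (2 9 13 12 3 11)(5 15 7) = [0, 1, 9, 11, 4, 15, 6, 5, 8, 13, 10, 2, 3, 12, 14, 7]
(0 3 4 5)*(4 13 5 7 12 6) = (0 3 13 5)(4 7 12 6) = [3, 1, 2, 13, 7, 0, 4, 12, 8, 9, 10, 11, 6, 5]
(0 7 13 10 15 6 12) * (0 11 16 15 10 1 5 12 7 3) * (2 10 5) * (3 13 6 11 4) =(0 13 1 2 10 5 12 4 3)(6 7)(11 16 15) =[13, 2, 10, 0, 3, 12, 7, 6, 8, 9, 5, 16, 4, 1, 14, 11, 15]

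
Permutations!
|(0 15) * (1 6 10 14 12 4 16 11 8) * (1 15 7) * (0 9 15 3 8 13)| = |(0 7 1 6 10 14 12 4 16 11 13)(3 8)(9 15)| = 22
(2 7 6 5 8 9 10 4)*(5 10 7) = (2 5 8 9 7 6 10 4) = [0, 1, 5, 3, 2, 8, 10, 6, 9, 7, 4]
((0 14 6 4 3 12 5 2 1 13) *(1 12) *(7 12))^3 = (0 4 13 6 1 14 3)(2 5 12 7)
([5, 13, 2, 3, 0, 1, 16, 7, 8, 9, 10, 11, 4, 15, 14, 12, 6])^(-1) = [4, 5, 2, 3, 12, 0, 16, 7, 8, 9, 10, 11, 15, 1, 14, 13, 6]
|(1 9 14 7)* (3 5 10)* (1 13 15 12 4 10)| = |(1 9 14 7 13 15 12 4 10 3 5)| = 11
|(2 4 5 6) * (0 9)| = |(0 9)(2 4 5 6)| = 4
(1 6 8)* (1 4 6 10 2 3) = [0, 10, 3, 1, 6, 5, 8, 7, 4, 9, 2] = (1 10 2 3)(4 6 8)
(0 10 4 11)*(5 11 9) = (0 10 4 9 5 11) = [10, 1, 2, 3, 9, 11, 6, 7, 8, 5, 4, 0]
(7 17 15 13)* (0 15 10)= (0 15 13 7 17 10)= [15, 1, 2, 3, 4, 5, 6, 17, 8, 9, 0, 11, 12, 7, 14, 13, 16, 10]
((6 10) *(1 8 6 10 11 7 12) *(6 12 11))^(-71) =(1 8 12)(7 11)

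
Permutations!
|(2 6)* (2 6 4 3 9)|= 4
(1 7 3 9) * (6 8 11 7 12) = (1 12 6 8 11 7 3 9) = [0, 12, 2, 9, 4, 5, 8, 3, 11, 1, 10, 7, 6]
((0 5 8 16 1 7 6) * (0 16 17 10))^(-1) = ((0 5 8 17 10)(1 7 6 16))^(-1) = (0 10 17 8 5)(1 16 6 7)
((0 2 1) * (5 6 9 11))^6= ((0 2 1)(5 6 9 11))^6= (5 9)(6 11)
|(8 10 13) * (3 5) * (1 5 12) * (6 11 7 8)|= 12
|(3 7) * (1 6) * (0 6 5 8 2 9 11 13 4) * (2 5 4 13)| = |(13)(0 6 1 4)(2 9 11)(3 7)(5 8)| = 12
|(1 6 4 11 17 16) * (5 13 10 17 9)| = 10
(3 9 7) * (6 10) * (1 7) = (1 7 3 9)(6 10) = [0, 7, 2, 9, 4, 5, 10, 3, 8, 1, 6]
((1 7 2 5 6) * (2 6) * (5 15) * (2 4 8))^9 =((1 7 6)(2 15 5 4 8))^9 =(2 8 4 5 15)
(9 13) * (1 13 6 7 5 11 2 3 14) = (1 13 9 6 7 5 11 2 3 14) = [0, 13, 3, 14, 4, 11, 7, 5, 8, 6, 10, 2, 12, 9, 1]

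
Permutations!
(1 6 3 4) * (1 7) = [0, 6, 2, 4, 7, 5, 3, 1] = (1 6 3 4 7)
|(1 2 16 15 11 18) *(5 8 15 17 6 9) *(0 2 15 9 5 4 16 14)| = 84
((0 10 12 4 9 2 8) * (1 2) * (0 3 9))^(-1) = (0 4 12 10)(1 9 3 8 2)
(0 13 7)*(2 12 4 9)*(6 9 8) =(0 13 7)(2 12 4 8 6 9) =[13, 1, 12, 3, 8, 5, 9, 0, 6, 2, 10, 11, 4, 7]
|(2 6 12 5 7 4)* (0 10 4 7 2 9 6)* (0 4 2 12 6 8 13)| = 14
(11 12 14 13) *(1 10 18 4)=(1 10 18 4)(11 12 14 13)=[0, 10, 2, 3, 1, 5, 6, 7, 8, 9, 18, 12, 14, 11, 13, 15, 16, 17, 4]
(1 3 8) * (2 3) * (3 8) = (1 2 8) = [0, 2, 8, 3, 4, 5, 6, 7, 1]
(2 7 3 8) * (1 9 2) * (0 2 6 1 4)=(0 2 7 3 8 4)(1 9 6)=[2, 9, 7, 8, 0, 5, 1, 3, 4, 6]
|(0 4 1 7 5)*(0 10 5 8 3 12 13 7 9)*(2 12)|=12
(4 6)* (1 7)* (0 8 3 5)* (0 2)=[8, 7, 0, 5, 6, 2, 4, 1, 3]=(0 8 3 5 2)(1 7)(4 6)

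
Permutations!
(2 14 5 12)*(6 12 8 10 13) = (2 14 5 8 10 13 6 12) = [0, 1, 14, 3, 4, 8, 12, 7, 10, 9, 13, 11, 2, 6, 5]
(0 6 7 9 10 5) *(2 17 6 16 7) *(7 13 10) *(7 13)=[16, 1, 17, 3, 4, 0, 2, 9, 8, 13, 5, 11, 12, 10, 14, 15, 7, 6]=(0 16 7 9 13 10 5)(2 17 6)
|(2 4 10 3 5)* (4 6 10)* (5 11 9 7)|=|(2 6 10 3 11 9 7 5)|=8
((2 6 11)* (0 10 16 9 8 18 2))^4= ((0 10 16 9 8 18 2 6 11))^4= (0 8 11 9 6 16 2 10 18)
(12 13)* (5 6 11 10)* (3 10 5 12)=[0, 1, 2, 10, 4, 6, 11, 7, 8, 9, 12, 5, 13, 3]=(3 10 12 13)(5 6 11)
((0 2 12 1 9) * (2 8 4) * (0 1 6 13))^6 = ((0 8 4 2 12 6 13)(1 9))^6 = (0 13 6 12 2 4 8)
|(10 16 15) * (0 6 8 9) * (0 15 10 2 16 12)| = 9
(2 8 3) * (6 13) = (2 8 3)(6 13) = [0, 1, 8, 2, 4, 5, 13, 7, 3, 9, 10, 11, 12, 6]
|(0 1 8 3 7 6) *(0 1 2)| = |(0 2)(1 8 3 7 6)| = 10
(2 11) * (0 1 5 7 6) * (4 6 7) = (0 1 5 4 6)(2 11) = [1, 5, 11, 3, 6, 4, 0, 7, 8, 9, 10, 2]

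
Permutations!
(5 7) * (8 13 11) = (5 7)(8 13 11) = [0, 1, 2, 3, 4, 7, 6, 5, 13, 9, 10, 8, 12, 11]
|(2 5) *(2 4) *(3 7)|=|(2 5 4)(3 7)|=6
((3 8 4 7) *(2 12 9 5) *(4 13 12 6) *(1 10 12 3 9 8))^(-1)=(1 3 13 8 12 10)(2 5 9 7 4 6)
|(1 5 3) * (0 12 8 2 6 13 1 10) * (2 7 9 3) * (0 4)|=40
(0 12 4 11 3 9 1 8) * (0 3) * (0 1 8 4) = [12, 4, 2, 9, 11, 5, 6, 7, 3, 8, 10, 1, 0] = (0 12)(1 4 11)(3 9 8)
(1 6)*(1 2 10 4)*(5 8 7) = (1 6 2 10 4)(5 8 7) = [0, 6, 10, 3, 1, 8, 2, 5, 7, 9, 4]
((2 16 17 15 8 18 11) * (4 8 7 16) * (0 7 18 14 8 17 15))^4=((0 7 16 15 18 11 2 4 17)(8 14))^4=(0 18 17 15 4 16 2 7 11)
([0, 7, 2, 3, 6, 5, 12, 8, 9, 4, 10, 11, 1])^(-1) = [0, 12, 2, 3, 9, 5, 4, 1, 7, 8, 10, 11, 6]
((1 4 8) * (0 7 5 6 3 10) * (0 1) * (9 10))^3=(0 6 10 8 5 9 4 7 3 1)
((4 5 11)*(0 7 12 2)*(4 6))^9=(0 7 12 2)(4 5 11 6)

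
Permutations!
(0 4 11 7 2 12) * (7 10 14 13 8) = [4, 1, 12, 3, 11, 5, 6, 2, 7, 9, 14, 10, 0, 8, 13] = (0 4 11 10 14 13 8 7 2 12)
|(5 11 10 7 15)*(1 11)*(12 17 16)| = 6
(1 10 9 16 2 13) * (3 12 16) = (1 10 9 3 12 16 2 13) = [0, 10, 13, 12, 4, 5, 6, 7, 8, 3, 9, 11, 16, 1, 14, 15, 2]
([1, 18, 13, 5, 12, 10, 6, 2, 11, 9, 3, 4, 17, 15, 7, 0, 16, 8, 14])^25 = [1, 18, 13, 5, 4, 10, 6, 2, 8, 9, 3, 11, 12, 15, 7, 0, 16, 17, 14]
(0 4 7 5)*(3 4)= (0 3 4 7 5)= [3, 1, 2, 4, 7, 0, 6, 5]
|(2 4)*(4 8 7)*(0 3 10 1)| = 4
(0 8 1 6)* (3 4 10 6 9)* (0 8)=(1 9 3 4 10 6 8)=[0, 9, 2, 4, 10, 5, 8, 7, 1, 3, 6]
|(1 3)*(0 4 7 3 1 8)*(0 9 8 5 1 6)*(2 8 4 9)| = |(0 9 4 7 3 5 1 6)(2 8)| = 8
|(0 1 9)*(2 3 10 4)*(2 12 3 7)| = 12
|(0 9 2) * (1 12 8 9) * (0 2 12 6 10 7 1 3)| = 12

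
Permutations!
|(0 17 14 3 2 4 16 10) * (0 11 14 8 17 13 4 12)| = 10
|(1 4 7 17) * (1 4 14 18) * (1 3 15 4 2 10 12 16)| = |(1 14 18 3 15 4 7 17 2 10 12 16)| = 12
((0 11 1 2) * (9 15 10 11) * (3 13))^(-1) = (0 2 1 11 10 15 9)(3 13)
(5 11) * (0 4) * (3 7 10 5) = (0 4)(3 7 10 5 11) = [4, 1, 2, 7, 0, 11, 6, 10, 8, 9, 5, 3]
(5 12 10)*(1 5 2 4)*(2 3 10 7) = (1 5 12 7 2 4)(3 10) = [0, 5, 4, 10, 1, 12, 6, 2, 8, 9, 3, 11, 7]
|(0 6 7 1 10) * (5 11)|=10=|(0 6 7 1 10)(5 11)|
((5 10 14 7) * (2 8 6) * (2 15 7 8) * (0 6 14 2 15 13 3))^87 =((0 6 13 3)(2 15 7 5 10)(8 14))^87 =(0 3 13 6)(2 7 10 15 5)(8 14)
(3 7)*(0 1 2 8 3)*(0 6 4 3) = (0 1 2 8)(3 7 6 4) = [1, 2, 8, 7, 3, 5, 4, 6, 0]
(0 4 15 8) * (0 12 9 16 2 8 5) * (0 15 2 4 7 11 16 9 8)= (0 7 11 16 4 2)(5 15)(8 12)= [7, 1, 0, 3, 2, 15, 6, 11, 12, 9, 10, 16, 8, 13, 14, 5, 4]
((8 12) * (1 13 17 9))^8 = ((1 13 17 9)(8 12))^8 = (17)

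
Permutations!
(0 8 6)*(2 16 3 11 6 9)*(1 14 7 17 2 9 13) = [8, 14, 16, 11, 4, 5, 0, 17, 13, 9, 10, 6, 12, 1, 7, 15, 3, 2] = (0 8 13 1 14 7 17 2 16 3 11 6)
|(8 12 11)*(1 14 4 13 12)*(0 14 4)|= 6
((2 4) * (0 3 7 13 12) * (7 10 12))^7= (0 12 10 3)(2 4)(7 13)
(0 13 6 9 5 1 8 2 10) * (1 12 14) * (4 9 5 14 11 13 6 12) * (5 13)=(0 6 13 12 11 5 4 9 14 1 8 2 10)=[6, 8, 10, 3, 9, 4, 13, 7, 2, 14, 0, 5, 11, 12, 1]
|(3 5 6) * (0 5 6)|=2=|(0 5)(3 6)|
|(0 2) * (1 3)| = 2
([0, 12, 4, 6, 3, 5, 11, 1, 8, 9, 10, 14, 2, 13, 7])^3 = (1 4 11)(2 6 7)(3 14 12)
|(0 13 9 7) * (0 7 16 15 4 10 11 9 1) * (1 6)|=12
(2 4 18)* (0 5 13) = (0 5 13)(2 4 18) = [5, 1, 4, 3, 18, 13, 6, 7, 8, 9, 10, 11, 12, 0, 14, 15, 16, 17, 2]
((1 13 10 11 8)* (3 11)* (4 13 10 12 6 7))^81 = ((1 10 3 11 8)(4 13 12 6 7))^81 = (1 10 3 11 8)(4 13 12 6 7)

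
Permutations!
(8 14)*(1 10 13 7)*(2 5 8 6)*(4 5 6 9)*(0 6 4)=[6, 10, 4, 3, 5, 8, 2, 1, 14, 0, 13, 11, 12, 7, 9]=(0 6 2 4 5 8 14 9)(1 10 13 7)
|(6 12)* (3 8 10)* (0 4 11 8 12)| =|(0 4 11 8 10 3 12 6)| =8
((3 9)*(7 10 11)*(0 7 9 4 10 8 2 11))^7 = (0 4 9 2 7 10 3 11 8) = ((0 7 8 2 11 9 3 4 10))^7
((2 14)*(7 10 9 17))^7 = (2 14)(7 17 9 10)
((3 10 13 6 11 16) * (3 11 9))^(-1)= (3 9 6 13 10)(11 16)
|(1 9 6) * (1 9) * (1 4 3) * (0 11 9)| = |(0 11 9 6)(1 4 3)| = 12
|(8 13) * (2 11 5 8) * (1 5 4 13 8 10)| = |(1 5 10)(2 11 4 13)| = 12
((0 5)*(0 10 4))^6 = (0 10)(4 5)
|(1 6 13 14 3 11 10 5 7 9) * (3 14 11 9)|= 9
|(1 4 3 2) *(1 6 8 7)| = 7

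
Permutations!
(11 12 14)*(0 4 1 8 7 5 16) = [4, 8, 2, 3, 1, 16, 6, 5, 7, 9, 10, 12, 14, 13, 11, 15, 0] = (0 4 1 8 7 5 16)(11 12 14)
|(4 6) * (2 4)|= 3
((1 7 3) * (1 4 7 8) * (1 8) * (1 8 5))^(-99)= (8)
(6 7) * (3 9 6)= [0, 1, 2, 9, 4, 5, 7, 3, 8, 6]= (3 9 6 7)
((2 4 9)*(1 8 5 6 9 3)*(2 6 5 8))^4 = ((1 2 4 3)(6 9))^4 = (9)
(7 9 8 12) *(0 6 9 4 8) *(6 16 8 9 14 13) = (0 16 8 12 7 4 9)(6 14 13) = [16, 1, 2, 3, 9, 5, 14, 4, 12, 0, 10, 11, 7, 6, 13, 15, 8]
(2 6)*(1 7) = (1 7)(2 6) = [0, 7, 6, 3, 4, 5, 2, 1]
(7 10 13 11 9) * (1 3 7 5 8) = (1 3 7 10 13 11 9 5 8) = [0, 3, 2, 7, 4, 8, 6, 10, 1, 5, 13, 9, 12, 11]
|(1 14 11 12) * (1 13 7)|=6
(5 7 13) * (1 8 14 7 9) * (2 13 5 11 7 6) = (1 8 14 6 2 13 11 7 5 9) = [0, 8, 13, 3, 4, 9, 2, 5, 14, 1, 10, 7, 12, 11, 6]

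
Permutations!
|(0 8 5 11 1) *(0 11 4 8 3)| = 6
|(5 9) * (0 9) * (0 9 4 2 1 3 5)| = |(0 4 2 1 3 5 9)| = 7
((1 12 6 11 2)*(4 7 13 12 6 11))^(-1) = ((1 6 4 7 13 12 11 2))^(-1) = (1 2 11 12 13 7 4 6)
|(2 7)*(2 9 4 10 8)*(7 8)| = |(2 8)(4 10 7 9)| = 4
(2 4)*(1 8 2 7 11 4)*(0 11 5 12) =(0 11 4 7 5 12)(1 8 2) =[11, 8, 1, 3, 7, 12, 6, 5, 2, 9, 10, 4, 0]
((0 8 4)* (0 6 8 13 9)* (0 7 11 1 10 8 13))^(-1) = (1 11 7 9 13 6 4 8 10)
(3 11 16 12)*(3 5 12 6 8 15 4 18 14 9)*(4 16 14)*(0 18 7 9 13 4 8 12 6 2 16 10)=(0 18 8 15 10)(2 16)(3 11 14 13 4 7 9)(5 6 12)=[18, 1, 16, 11, 7, 6, 12, 9, 15, 3, 0, 14, 5, 4, 13, 10, 2, 17, 8]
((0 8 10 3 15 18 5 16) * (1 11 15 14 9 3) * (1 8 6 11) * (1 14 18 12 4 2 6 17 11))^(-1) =(0 16 5 18 3 9 14 1 6 2 4 12 15 11 17)(8 10)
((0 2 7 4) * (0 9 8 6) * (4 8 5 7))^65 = (0 2 4 9 5 7 8 6)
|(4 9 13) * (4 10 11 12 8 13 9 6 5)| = |(4 6 5)(8 13 10 11 12)| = 15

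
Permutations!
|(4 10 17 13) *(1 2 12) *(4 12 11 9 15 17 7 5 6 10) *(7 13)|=|(1 2 11 9 15 17 7 5 6 10 13 12)|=12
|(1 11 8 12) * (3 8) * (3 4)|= |(1 11 4 3 8 12)|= 6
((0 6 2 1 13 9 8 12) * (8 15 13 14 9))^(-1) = ((0 6 2 1 14 9 15 13 8 12))^(-1) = (0 12 8 13 15 9 14 1 2 6)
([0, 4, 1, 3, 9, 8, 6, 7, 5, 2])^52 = [0, 1, 2, 3, 4, 5, 6, 7, 8, 9]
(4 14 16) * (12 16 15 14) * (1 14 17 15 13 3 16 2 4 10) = [0, 14, 4, 16, 12, 5, 6, 7, 8, 9, 1, 11, 2, 3, 13, 17, 10, 15] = (1 14 13 3 16 10)(2 4 12)(15 17)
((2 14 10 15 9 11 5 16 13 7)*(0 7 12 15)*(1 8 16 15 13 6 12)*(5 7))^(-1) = (0 10 14 2 7 11 9 15 5)(1 13 12 6 16 8)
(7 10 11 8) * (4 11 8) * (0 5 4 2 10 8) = [5, 1, 10, 3, 11, 4, 6, 8, 7, 9, 0, 2] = (0 5 4 11 2 10)(7 8)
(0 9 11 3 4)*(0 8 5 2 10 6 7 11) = (0 9)(2 10 6 7 11 3 4 8 5) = [9, 1, 10, 4, 8, 2, 7, 11, 5, 0, 6, 3]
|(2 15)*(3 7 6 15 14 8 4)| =|(2 14 8 4 3 7 6 15)| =8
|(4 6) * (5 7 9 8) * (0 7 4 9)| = 10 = |(0 7)(4 6 9 8 5)|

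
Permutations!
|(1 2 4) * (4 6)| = |(1 2 6 4)| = 4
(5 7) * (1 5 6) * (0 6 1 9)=[6, 5, 2, 3, 4, 7, 9, 1, 8, 0]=(0 6 9)(1 5 7)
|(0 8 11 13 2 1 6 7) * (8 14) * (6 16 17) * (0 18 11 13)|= |(0 14 8 13 2 1 16 17 6 7 18 11)|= 12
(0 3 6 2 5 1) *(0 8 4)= (0 3 6 2 5 1 8 4)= [3, 8, 5, 6, 0, 1, 2, 7, 4]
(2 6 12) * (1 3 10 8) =[0, 3, 6, 10, 4, 5, 12, 7, 1, 9, 8, 11, 2] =(1 3 10 8)(2 6 12)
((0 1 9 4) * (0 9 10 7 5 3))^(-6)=((0 1 10 7 5 3)(4 9))^(-6)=(10)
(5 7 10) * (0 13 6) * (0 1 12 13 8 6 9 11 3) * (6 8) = (0 6 1 12 13 9 11 3)(5 7 10) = [6, 12, 2, 0, 4, 7, 1, 10, 8, 11, 5, 3, 13, 9]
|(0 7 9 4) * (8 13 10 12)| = |(0 7 9 4)(8 13 10 12)| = 4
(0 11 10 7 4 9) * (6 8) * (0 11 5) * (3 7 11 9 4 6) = (0 5)(3 7 6 8)(10 11) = [5, 1, 2, 7, 4, 0, 8, 6, 3, 9, 11, 10]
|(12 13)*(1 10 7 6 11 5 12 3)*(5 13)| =|(1 10 7 6 11 13 3)(5 12)| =14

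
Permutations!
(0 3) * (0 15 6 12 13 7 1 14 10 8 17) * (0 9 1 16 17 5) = (0 3 15 6 12 13 7 16 17 9 1 14 10 8 5) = [3, 14, 2, 15, 4, 0, 12, 16, 5, 1, 8, 11, 13, 7, 10, 6, 17, 9]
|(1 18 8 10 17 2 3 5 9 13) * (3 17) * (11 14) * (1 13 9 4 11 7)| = |(1 18 8 10 3 5 4 11 14 7)(2 17)| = 10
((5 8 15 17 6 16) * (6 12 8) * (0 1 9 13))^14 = (0 9)(1 13)(5 16 6)(8 17)(12 15)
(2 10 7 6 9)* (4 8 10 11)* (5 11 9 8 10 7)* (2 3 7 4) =(2 9 3 7 6 8 4 10 5 11) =[0, 1, 9, 7, 10, 11, 8, 6, 4, 3, 5, 2]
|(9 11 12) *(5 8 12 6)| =|(5 8 12 9 11 6)| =6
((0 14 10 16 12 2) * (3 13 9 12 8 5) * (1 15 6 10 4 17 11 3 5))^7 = (0 9 11 14 12 3 4 2 13 17)(1 15 6 10 16 8)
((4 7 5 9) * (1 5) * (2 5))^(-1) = ((1 2 5 9 4 7))^(-1) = (1 7 4 9 5 2)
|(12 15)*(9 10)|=|(9 10)(12 15)|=2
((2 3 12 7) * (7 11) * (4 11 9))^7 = (12) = ((2 3 12 9 4 11 7))^7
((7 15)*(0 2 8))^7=((0 2 8)(7 15))^7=(0 2 8)(7 15)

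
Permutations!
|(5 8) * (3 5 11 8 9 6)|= |(3 5 9 6)(8 11)|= 4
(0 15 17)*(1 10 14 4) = [15, 10, 2, 3, 1, 5, 6, 7, 8, 9, 14, 11, 12, 13, 4, 17, 16, 0] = (0 15 17)(1 10 14 4)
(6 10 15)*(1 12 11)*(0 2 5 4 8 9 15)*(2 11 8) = (0 11 1 12 8 9 15 6 10)(2 5 4) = [11, 12, 5, 3, 2, 4, 10, 7, 9, 15, 0, 1, 8, 13, 14, 6]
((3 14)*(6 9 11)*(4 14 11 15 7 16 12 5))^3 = (3 9 16 4 11 15 12 14 6 7 5)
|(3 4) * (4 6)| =|(3 6 4)| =3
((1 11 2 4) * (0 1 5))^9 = (0 2)(1 4)(5 11)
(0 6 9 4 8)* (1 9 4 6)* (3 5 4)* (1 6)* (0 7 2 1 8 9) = (0 6 3 5 4 9 8 7 2 1) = [6, 0, 1, 5, 9, 4, 3, 2, 7, 8]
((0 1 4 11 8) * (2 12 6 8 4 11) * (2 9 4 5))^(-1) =(0 8 6 12 2 5 11 1)(4 9)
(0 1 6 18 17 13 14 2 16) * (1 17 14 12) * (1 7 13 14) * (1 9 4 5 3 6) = (0 17 14 2 16)(3 6 18 9 4 5)(7 13 12) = [17, 1, 16, 6, 5, 3, 18, 13, 8, 4, 10, 11, 7, 12, 2, 15, 0, 14, 9]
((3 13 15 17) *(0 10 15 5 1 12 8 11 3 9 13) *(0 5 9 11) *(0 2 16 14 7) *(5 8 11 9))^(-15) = (0 10 15 17 9 13 5 1 12 11 3 8 2 16 14 7)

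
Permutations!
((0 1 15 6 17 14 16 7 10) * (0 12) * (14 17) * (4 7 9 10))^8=(17)(0 12 10 9 16 14 6 15 1)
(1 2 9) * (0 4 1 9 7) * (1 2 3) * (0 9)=(0 4 2 7 9)(1 3)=[4, 3, 7, 1, 2, 5, 6, 9, 8, 0]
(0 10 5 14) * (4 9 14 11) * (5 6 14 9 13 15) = (0 10 6 14)(4 13 15 5 11) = [10, 1, 2, 3, 13, 11, 14, 7, 8, 9, 6, 4, 12, 15, 0, 5]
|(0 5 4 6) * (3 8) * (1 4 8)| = |(0 5 8 3 1 4 6)| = 7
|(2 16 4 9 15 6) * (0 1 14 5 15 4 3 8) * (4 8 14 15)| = 12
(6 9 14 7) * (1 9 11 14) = [0, 9, 2, 3, 4, 5, 11, 6, 8, 1, 10, 14, 12, 13, 7] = (1 9)(6 11 14 7)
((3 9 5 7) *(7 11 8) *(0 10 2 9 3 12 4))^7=(0 7 5 10 12 11 2 4 8 9)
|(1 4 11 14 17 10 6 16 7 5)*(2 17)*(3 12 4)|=13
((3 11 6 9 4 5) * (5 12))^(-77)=((3 11 6 9 4 12 5))^(-77)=(12)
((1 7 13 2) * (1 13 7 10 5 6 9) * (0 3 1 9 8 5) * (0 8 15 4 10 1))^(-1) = (0 3)(2 13)(4 15 6 5 8 10)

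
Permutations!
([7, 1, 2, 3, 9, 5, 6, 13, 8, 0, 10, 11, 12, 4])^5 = (13)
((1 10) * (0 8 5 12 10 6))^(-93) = (0 1 12 8 6 10 5)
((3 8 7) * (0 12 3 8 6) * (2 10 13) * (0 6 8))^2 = ((0 12 3 8 7)(2 10 13))^2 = (0 3 7 12 8)(2 13 10)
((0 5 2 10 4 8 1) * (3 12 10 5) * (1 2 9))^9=((0 3 12 10 4 8 2 5 9 1))^9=(0 1 9 5 2 8 4 10 12 3)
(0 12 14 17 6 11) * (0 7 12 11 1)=(0 11 7 12 14 17 6 1)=[11, 0, 2, 3, 4, 5, 1, 12, 8, 9, 10, 7, 14, 13, 17, 15, 16, 6]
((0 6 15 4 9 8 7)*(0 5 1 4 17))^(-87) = ((0 6 15 17)(1 4 9 8 7 5))^(-87) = (0 6 15 17)(1 8)(4 7)(5 9)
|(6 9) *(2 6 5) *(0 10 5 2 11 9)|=|(0 10 5 11 9 2 6)|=7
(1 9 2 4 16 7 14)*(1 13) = [0, 9, 4, 3, 16, 5, 6, 14, 8, 2, 10, 11, 12, 1, 13, 15, 7] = (1 9 2 4 16 7 14 13)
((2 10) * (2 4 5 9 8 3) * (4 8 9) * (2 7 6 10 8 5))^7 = ((2 8 3 7 6 10 5 4))^7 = (2 4 5 10 6 7 3 8)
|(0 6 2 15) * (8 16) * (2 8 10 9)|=8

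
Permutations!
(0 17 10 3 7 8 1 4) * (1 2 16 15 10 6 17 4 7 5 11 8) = [4, 7, 16, 5, 0, 11, 17, 1, 2, 9, 3, 8, 12, 13, 14, 10, 15, 6] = (0 4)(1 7)(2 16 15 10 3 5 11 8)(6 17)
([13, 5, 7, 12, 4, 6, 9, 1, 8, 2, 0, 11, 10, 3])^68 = (0 12 13 10 3)(1 6 2)(5 9 7)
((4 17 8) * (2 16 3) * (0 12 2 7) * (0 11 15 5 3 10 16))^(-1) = ((0 12 2)(3 7 11 15 5)(4 17 8)(10 16))^(-1) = (0 2 12)(3 5 15 11 7)(4 8 17)(10 16)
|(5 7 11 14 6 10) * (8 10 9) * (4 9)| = 9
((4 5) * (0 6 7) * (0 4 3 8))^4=(0 5 6 3 7 8 4)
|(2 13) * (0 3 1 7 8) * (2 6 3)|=|(0 2 13 6 3 1 7 8)|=8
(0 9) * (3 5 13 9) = (0 3 5 13 9) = [3, 1, 2, 5, 4, 13, 6, 7, 8, 0, 10, 11, 12, 9]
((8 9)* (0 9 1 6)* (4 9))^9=((0 4 9 8 1 6))^9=(0 8)(1 4)(6 9)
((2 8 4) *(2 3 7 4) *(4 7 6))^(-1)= ((2 8)(3 6 4))^(-1)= (2 8)(3 4 6)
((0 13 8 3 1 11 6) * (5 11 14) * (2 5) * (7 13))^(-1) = ((0 7 13 8 3 1 14 2 5 11 6))^(-1) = (0 6 11 5 2 14 1 3 8 13 7)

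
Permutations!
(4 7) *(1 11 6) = [0, 11, 2, 3, 7, 5, 1, 4, 8, 9, 10, 6] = (1 11 6)(4 7)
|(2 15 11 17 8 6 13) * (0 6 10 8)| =|(0 6 13 2 15 11 17)(8 10)| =14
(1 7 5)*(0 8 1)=(0 8 1 7 5)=[8, 7, 2, 3, 4, 0, 6, 5, 1]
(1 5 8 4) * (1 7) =(1 5 8 4 7) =[0, 5, 2, 3, 7, 8, 6, 1, 4]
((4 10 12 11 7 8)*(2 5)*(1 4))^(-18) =(1 12 8 10 7 4 11)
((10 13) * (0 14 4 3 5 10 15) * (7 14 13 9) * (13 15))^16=((0 15)(3 5 10 9 7 14 4))^16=(15)(3 10 7 4 5 9 14)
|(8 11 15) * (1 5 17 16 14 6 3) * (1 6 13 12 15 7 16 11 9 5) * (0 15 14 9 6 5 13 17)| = |(0 15 8 6 3 5)(7 16 9 13 12 14 17 11)| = 24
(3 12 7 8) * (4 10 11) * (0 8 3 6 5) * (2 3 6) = (0 8 2 3 12 7 6 5)(4 10 11) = [8, 1, 3, 12, 10, 0, 5, 6, 2, 9, 11, 4, 7]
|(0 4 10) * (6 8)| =|(0 4 10)(6 8)| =6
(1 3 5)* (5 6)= (1 3 6 5)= [0, 3, 2, 6, 4, 1, 5]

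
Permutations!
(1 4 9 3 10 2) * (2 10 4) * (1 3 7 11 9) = [0, 2, 3, 4, 1, 5, 6, 11, 8, 7, 10, 9] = (1 2 3 4)(7 11 9)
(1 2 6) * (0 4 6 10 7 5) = (0 4 6 1 2 10 7 5) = [4, 2, 10, 3, 6, 0, 1, 5, 8, 9, 7]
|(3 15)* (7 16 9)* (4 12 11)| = 6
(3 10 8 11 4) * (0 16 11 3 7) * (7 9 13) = (0 16 11 4 9 13 7)(3 10 8) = [16, 1, 2, 10, 9, 5, 6, 0, 3, 13, 8, 4, 12, 7, 14, 15, 11]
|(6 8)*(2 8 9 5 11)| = |(2 8 6 9 5 11)| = 6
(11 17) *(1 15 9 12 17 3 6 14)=(1 15 9 12 17 11 3 6 14)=[0, 15, 2, 6, 4, 5, 14, 7, 8, 12, 10, 3, 17, 13, 1, 9, 16, 11]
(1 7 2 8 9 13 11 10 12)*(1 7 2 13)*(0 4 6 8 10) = (0 4 6 8 9 1 2 10 12 7 13 11) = [4, 2, 10, 3, 6, 5, 8, 13, 9, 1, 12, 0, 7, 11]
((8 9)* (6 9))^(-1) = ((6 9 8))^(-1) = (6 8 9)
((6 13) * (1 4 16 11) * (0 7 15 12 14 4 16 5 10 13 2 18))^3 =(0 12 5 6)(2 7 14 10)(4 13 18 15) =((0 7 15 12 14 4 5 10 13 6 2 18)(1 16 11))^3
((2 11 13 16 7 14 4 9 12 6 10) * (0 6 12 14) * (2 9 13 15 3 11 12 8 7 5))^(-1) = ((0 6 10 9 14 4 13 16 5 2 12 8 7)(3 11 15))^(-1) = (0 7 8 12 2 5 16 13 4 14 9 10 6)(3 15 11)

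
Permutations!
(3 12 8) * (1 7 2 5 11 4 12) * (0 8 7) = (0 8 3 1)(2 5 11 4 12 7) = [8, 0, 5, 1, 12, 11, 6, 2, 3, 9, 10, 4, 7]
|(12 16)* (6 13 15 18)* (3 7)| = |(3 7)(6 13 15 18)(12 16)| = 4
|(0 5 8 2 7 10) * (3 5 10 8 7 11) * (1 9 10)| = |(0 1 9 10)(2 11 3 5 7 8)| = 12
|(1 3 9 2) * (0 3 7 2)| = |(0 3 9)(1 7 2)| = 3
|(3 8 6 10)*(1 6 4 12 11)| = 8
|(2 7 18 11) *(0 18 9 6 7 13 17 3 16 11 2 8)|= |(0 18 2 13 17 3 16 11 8)(6 7 9)|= 9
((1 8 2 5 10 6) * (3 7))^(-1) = ((1 8 2 5 10 6)(3 7))^(-1) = (1 6 10 5 2 8)(3 7)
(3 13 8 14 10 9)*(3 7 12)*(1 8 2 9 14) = (1 8)(2 9 7 12 3 13)(10 14) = [0, 8, 9, 13, 4, 5, 6, 12, 1, 7, 14, 11, 3, 2, 10]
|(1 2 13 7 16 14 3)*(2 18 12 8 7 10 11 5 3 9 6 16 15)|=|(1 18 12 8 7 15 2 13 10 11 5 3)(6 16 14 9)|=12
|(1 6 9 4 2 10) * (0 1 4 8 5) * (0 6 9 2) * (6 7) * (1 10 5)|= |(0 10 4)(1 9 8)(2 5 7 6)|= 12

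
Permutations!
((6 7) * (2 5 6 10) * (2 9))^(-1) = (2 9 10 7 6 5)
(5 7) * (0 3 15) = (0 3 15)(5 7) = [3, 1, 2, 15, 4, 7, 6, 5, 8, 9, 10, 11, 12, 13, 14, 0]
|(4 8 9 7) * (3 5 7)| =6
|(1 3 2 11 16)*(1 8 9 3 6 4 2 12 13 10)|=12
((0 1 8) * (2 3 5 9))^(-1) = (0 8 1)(2 9 5 3)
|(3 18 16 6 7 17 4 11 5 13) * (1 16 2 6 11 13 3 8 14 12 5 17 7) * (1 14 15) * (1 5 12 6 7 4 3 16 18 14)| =|(1 18 2 7 4 13 8 15 5 16 11 17 3 14 6)| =15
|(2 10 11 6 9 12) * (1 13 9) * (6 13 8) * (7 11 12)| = 12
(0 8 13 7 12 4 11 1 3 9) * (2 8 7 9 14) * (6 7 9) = (0 9)(1 3 14 2 8 13 6 7 12 4 11) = [9, 3, 8, 14, 11, 5, 7, 12, 13, 0, 10, 1, 4, 6, 2]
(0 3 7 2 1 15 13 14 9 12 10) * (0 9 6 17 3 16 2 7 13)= [16, 15, 1, 13, 4, 5, 17, 7, 8, 12, 9, 11, 10, 14, 6, 0, 2, 3]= (0 16 2 1 15)(3 13 14 6 17)(9 12 10)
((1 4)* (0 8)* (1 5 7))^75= ((0 8)(1 4 5 7))^75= (0 8)(1 7 5 4)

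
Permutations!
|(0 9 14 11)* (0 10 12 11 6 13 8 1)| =21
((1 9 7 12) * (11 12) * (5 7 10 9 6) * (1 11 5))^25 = ((1 6)(5 7)(9 10)(11 12))^25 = (1 6)(5 7)(9 10)(11 12)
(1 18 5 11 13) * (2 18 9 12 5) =(1 9 12 5 11 13)(2 18) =[0, 9, 18, 3, 4, 11, 6, 7, 8, 12, 10, 13, 5, 1, 14, 15, 16, 17, 2]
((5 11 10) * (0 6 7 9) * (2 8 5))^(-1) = (0 9 7 6)(2 10 11 5 8) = ((0 6 7 9)(2 8 5 11 10))^(-1)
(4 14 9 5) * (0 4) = [4, 1, 2, 3, 14, 0, 6, 7, 8, 5, 10, 11, 12, 13, 9] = (0 4 14 9 5)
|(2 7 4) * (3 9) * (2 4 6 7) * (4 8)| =2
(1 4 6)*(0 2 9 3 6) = (0 2 9 3 6 1 4) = [2, 4, 9, 6, 0, 5, 1, 7, 8, 3]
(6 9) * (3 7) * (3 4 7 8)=[0, 1, 2, 8, 7, 5, 9, 4, 3, 6]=(3 8)(4 7)(6 9)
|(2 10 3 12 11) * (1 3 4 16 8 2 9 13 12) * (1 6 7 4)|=|(1 3 6 7 4 16 8 2 10)(9 13 12 11)|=36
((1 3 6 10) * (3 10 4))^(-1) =(1 10)(3 4 6)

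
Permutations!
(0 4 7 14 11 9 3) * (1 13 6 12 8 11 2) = (0 4 7 14 2 1 13 6 12 8 11 9 3) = [4, 13, 1, 0, 7, 5, 12, 14, 11, 3, 10, 9, 8, 6, 2]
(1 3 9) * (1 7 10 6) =(1 3 9 7 10 6) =[0, 3, 2, 9, 4, 5, 1, 10, 8, 7, 6]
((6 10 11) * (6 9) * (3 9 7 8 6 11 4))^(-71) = (3 9 11 7 8 6 10 4)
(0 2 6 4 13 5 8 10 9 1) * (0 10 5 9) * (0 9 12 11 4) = [2, 10, 6, 3, 13, 8, 0, 7, 5, 1, 9, 4, 11, 12] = (0 2 6)(1 10 9)(4 13 12 11)(5 8)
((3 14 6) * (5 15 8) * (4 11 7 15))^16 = ((3 14 6)(4 11 7 15 8 5))^16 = (3 14 6)(4 8 7)(5 15 11)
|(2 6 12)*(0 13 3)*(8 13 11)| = 15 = |(0 11 8 13 3)(2 6 12)|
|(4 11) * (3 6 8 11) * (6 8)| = |(3 8 11 4)| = 4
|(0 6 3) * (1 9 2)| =3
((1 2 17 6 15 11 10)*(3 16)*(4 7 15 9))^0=(17)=((1 2 17 6 9 4 7 15 11 10)(3 16))^0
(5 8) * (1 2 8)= (1 2 8 5)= [0, 2, 8, 3, 4, 1, 6, 7, 5]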